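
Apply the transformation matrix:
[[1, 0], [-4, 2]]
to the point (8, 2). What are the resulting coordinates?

Matrix multiplication:
[[1, 0], [-4, 2]] × [8, 2]ᵀ
= [(1)(8) + (0)(2), (-4)(8) + (2)(2)]ᵀ
= [8, -28]ᵀ
Result: (8, -28)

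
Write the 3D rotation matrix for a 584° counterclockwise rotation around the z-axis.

Rotation matrix for counterclockwise 584° around z-axis:
cos(584°) = -0.7193, sin(584°) = -0.6947
Result: [[-0.7193, 0.6947, 0], [-0.6947, -0.7193, 0], [0, 0, 1]]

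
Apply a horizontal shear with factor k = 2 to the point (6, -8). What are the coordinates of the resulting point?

Shear matrix for horizontal shear with factor k = 2:
[[1, 2], [0, 1]]
Result: (6, -8) → (-10, -8)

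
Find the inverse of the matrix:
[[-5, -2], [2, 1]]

For [[a,b],[c,d]], inverse = (1/det)·[[d,-b],[-c,a]]
det = (-5)(1) - (-2)(2) = -5 - -4 = -1
Inverse = (1/-1)·[[1, 2], [-2, -5]]
= [[-1, -2], [2, 5]]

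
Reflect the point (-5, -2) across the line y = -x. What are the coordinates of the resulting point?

Reflection across line y = -x: (-5, -2) → (2, 5)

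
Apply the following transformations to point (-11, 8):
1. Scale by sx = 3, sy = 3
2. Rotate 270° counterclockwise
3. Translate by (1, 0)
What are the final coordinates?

Step 1: Scale → (-33, 24)
Step 2: Rotate 270° → (24, 33)
Step 3: Translate → (25, 33)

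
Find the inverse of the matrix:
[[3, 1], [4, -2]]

For [[a,b],[c,d]], inverse = (1/det)·[[d,-b],[-c,a]]
det = (3)(-2) - (1)(4) = -6 - 4 = -10
Inverse = (1/-10)·[[-2, -1], [-4, 3]]
= [[1/5, 1/10], [2/5, -3/10]]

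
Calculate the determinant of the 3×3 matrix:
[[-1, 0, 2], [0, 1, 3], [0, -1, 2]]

Expansion along first row:
det = -1·det([[1,3],[-1,2]]) - 0·det([[0,3],[0,2]]) + 2·det([[0,1],[0,-1]])
    = -1·(1·2 - 3·-1) - 0·(0·2 - 3·0) + 2·(0·-1 - 1·0)
    = -1·5 - 0·0 + 2·0
    = -5 + 0 + 0 = -5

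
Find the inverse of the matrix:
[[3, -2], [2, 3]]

For [[a,b],[c,d]], inverse = (1/det)·[[d,-b],[-c,a]]
det = (3)(3) - (-2)(2) = 9 - -4 = 13
Inverse = (1/13)·[[3, 2], [-2, 3]]
= [[3/13, 2/13], [-2/13, 3/13]]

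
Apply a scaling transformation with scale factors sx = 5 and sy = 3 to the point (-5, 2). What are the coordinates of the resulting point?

Scaling matrix:
[[5, 0], [0, 3]]
Result: (-5 × 5, 2 × 3) = (-25, 6)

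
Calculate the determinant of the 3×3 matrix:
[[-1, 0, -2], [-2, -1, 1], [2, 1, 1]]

Expansion along first row:
det = -1·det([[-1,1],[1,1]]) - 0·det([[-2,1],[2,1]]) + -2·det([[-2,-1],[2,1]])
    = -1·(-1·1 - 1·1) - 0·(-2·1 - 1·2) + -2·(-2·1 - -1·2)
    = -1·-2 - 0·-4 + -2·0
    = 2 + 0 + 0 = 2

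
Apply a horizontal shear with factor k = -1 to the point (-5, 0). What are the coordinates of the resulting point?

Shear matrix for horizontal shear with factor k = -1:
[[1, -1], [0, 1]]
Result: (-5, 0) → (-5, 0)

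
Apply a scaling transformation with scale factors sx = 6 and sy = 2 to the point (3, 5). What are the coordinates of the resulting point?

Scaling matrix:
[[6, 0], [0, 2]]
Result: (3 × 6, 5 × 2) = (18, 10)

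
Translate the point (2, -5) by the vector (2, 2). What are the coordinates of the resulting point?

Translation by (2, 2) (homogeneous matrix [[1, 0, 2], [0, 1, 2], [0, 0, 1]]):
x' = 2 + 2 = 4
y' = -5 + 2 = -3
Result: (4, -3)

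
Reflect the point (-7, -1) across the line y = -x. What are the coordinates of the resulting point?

Reflection across line y = -x: (-7, -1) → (1, 7)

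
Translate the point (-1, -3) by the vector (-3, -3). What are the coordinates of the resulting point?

Translation by (-3, -3) (homogeneous matrix [[1, 0, -3], [0, 1, -3], [0, 0, 1]]):
x' = -1 + -3 = -4
y' = -3 + -3 = -6
Result: (-4, -6)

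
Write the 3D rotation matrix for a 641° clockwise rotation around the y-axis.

Rotation matrix for clockwise 641° around y-axis:
A clockwise rotation by 641° is a counterclockwise rotation by -641°.
cos(-641°) = 0.1908, sin(-641°) = 0.9816
Result: [[0.1908, 0, 0.9816], [0, 1, 0], [-0.9816, 0, 0.1908]]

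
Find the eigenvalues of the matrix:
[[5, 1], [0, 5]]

Characteristic equation: det(A - λI) = 0
λ² - (trace)λ + (det) = 0
trace = 5 + 5 = 10, det = (5)(5) - (1)(0) = 25
λ² - (10)λ + (25) = 0
λ = (10 ± √((10)² - 4·(25))) / 2 = (10 ± √0) / 2
Solving: λ = 5, 5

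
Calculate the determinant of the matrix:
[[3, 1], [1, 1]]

For a 2×2 matrix [[a, b], [c, d]], det = ad - bc
det = (3)(1) - (1)(1) = 3 - 1 = 2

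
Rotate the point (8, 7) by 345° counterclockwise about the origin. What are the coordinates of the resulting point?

Rotation matrix for 345°: [[cos 345°, -sin 345°], [sin 345°, cos 345°]] ≈ [[0.965926, 0.258819], [-0.258819, 0.965926]]
[[0.965926, 0.258819], [-0.258819, 0.965926]] × [8, 7]ᵀ ≈ [9.5391, 4.6909]ᵀ
Result: (9.5391, 4.6909)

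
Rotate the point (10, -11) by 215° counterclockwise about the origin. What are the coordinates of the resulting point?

Rotation matrix for 215°: [[cos 215°, -sin 215°], [sin 215°, cos 215°]] ≈ [[-0.819152, 0.573576], [-0.573576, -0.819152]]
[[-0.819152, 0.573576], [-0.573576, -0.819152]] × [10, -11]ᵀ ≈ [-14.5009, 3.2749]ᵀ
Result: (-14.5009, 3.2749)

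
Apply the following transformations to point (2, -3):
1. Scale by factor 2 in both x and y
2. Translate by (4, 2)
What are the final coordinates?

Step 1: Scale (2, -3) by 2 → (4, -6)
Step 2: Translate by (4, 2) → (8, -4)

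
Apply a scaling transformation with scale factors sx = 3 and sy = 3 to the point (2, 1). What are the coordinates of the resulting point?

Scaling matrix:
[[3, 0], [0, 3]]
Result: (2 × 3, 1 × 3) = (6, 3)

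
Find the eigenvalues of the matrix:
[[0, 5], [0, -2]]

Characteristic equation: det(A - λI) = 0
λ² - (trace)λ + (det) = 0
trace = 0 + -2 = -2, det = (0)(-2) - (5)(0) = 0
λ² - (-2)λ + (0) = 0
λ = (-2 ± √((-2)² - 4·(0))) / 2 = (-2 ± √4) / 2
Solving: λ = -2, 0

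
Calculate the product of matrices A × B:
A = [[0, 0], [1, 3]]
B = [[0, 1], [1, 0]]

Matrix multiplication:
C[0][0] = 0×0 + 0×1 = 0
C[0][1] = 0×1 + 0×0 = 0
C[1][0] = 1×0 + 3×1 = 3
C[1][1] = 1×1 + 3×0 = 1
Result: [[0, 0], [3, 1]]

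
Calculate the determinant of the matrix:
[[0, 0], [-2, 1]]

For a 2×2 matrix [[a, b], [c, d]], det = ad - bc
det = (0)(1) - (0)(-2) = 0 - 0 = 0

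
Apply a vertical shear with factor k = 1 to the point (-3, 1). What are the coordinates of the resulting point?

Shear matrix for vertical shear with factor k = 1:
[[1, 0], [1, 1]]
Result: (-3, 1) → (-3, -2)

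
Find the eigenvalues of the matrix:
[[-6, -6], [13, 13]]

Characteristic equation: det(A - λI) = 0
λ² - (trace)λ + (det) = 0
trace = -6 + 13 = 7, det = (-6)(13) - (-6)(13) = 0
λ² - (7)λ + (0) = 0
λ = (7 ± √((7)² - 4·(0))) / 2 = (7 ± √49) / 2
Solving: λ = 0, 7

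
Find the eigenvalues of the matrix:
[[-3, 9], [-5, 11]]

Characteristic equation: det(A - λI) = 0
λ² - (trace)λ + (det) = 0
trace = -3 + 11 = 8, det = (-3)(11) - (9)(-5) = 12
λ² - (8)λ + (12) = 0
λ = (8 ± √((8)² - 4·(12))) / 2 = (8 ± √16) / 2
Solving: λ = 2, 6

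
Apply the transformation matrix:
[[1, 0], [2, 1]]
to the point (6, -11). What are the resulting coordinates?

Matrix multiplication:
[[1, 0], [2, 1]] × [6, -11]ᵀ
= [(1)(6) + (0)(-11), (2)(6) + (1)(-11)]ᵀ
= [6, 1]ᵀ
Result: (6, 1)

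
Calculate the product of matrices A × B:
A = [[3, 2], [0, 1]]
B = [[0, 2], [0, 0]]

Matrix multiplication:
C[0][0] = 3×0 + 2×0 = 0
C[0][1] = 3×2 + 2×0 = 6
C[1][0] = 0×0 + 1×0 = 0
C[1][1] = 0×2 + 1×0 = 0
Result: [[0, 6], [0, 0]]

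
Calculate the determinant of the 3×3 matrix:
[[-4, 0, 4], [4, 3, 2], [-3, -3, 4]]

Expansion along first row:
det = -4·det([[3,2],[-3,4]]) - 0·det([[4,2],[-3,4]]) + 4·det([[4,3],[-3,-3]])
    = -4·(3·4 - 2·-3) - 0·(4·4 - 2·-3) + 4·(4·-3 - 3·-3)
    = -4·18 - 0·22 + 4·-3
    = -72 + 0 + -12 = -84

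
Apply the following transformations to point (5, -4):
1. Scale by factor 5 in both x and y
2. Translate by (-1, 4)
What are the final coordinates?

Step 1: Scale (5, -4) by 5 → (25, -20)
Step 2: Translate by (-1, 4) → (24, -16)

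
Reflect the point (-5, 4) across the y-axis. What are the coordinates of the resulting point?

Reflection across y-axis: (-5, 4) → (5, 4)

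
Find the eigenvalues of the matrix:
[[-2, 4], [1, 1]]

Characteristic equation: det(A - λI) = 0
λ² - (trace)λ + (det) = 0
trace = -2 + 1 = -1, det = (-2)(1) - (4)(1) = -6
λ² - (-1)λ + (-6) = 0
λ = (-1 ± √((-1)² - 4·(-6))) / 2 = (-1 ± √25) / 2
Solving: λ = -3, 2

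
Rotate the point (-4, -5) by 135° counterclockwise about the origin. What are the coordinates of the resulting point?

Rotation matrix for 135°: [[cos 135°, -sin 135°], [sin 135°, cos 135°]] ≈ [[-0.707107, -0.707107], [0.707107, -0.707107]]
[[-0.707107, -0.707107], [0.707107, -0.707107]] × [-4, -5]ᵀ ≈ [6.3640, 0.7071]ᵀ
Result: (6.3640, 0.7071)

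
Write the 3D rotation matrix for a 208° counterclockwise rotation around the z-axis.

Rotation matrix for counterclockwise 208° around z-axis:
cos(208°) = -0.8829, sin(208°) = -0.4695
Result: [[-0.8829, 0.4695, 0], [-0.4695, -0.8829, 0], [0, 0, 1]]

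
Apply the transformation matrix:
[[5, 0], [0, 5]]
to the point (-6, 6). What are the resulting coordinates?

Matrix multiplication:
[[5, 0], [0, 5]] × [-6, 6]ᵀ
= [(5)(-6) + (0)(6), (0)(-6) + (5)(6)]ᵀ
= [-30, 30]ᵀ
Result: (-30, 30)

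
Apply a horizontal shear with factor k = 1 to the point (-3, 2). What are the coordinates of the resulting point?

Shear matrix for horizontal shear with factor k = 1:
[[1, 1], [0, 1]]
Result: (-3, 2) → (-1, 2)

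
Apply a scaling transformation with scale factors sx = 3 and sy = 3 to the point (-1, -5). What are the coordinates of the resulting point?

Scaling matrix:
[[3, 0], [0, 3]]
Result: (-1 × 3, -5 × 3) = (-3, -15)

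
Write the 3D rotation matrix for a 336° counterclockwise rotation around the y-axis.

Rotation matrix for counterclockwise 336° around y-axis:
cos(336°) = 0.9135, sin(336°) = -0.4067
Result: [[0.9135, 0, -0.4067], [0, 1, 0], [0.4067, 0, 0.9135]]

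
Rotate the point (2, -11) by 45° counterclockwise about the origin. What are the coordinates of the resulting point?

Rotation matrix for 45°: [[cos 45°, -sin 45°], [sin 45°, cos 45°]] ≈ [[0.707107, -0.707107], [0.707107, 0.707107]]
[[0.707107, -0.707107], [0.707107, 0.707107]] × [2, -11]ᵀ ≈ [9.1924, -6.3640]ᵀ
Result: (9.1924, -6.3640)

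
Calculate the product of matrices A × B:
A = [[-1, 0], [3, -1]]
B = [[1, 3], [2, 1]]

Matrix multiplication:
C[0][0] = -1×1 + 0×2 = -1
C[0][1] = -1×3 + 0×1 = -3
C[1][0] = 3×1 + -1×2 = 1
C[1][1] = 3×3 + -1×1 = 8
Result: [[-1, -3], [1, 8]]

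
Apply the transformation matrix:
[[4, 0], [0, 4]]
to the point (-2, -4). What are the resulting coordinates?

Matrix multiplication:
[[4, 0], [0, 4]] × [-2, -4]ᵀ
= [(4)(-2) + (0)(-4), (0)(-2) + (4)(-4)]ᵀ
= [-8, -16]ᵀ
Result: (-8, -16)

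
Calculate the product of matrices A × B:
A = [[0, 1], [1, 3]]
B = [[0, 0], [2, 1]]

Matrix multiplication:
C[0][0] = 0×0 + 1×2 = 2
C[0][1] = 0×0 + 1×1 = 1
C[1][0] = 1×0 + 3×2 = 6
C[1][1] = 1×0 + 3×1 = 3
Result: [[2, 1], [6, 3]]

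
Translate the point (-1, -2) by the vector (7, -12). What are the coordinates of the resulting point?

Translation by (7, -12) (homogeneous matrix [[1, 0, 7], [0, 1, -12], [0, 0, 1]]):
x' = -1 + 7 = 6
y' = -2 + -12 = -14
Result: (6, -14)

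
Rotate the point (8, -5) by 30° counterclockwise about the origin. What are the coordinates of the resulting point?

Rotation matrix for 30°: [[cos 30°, -sin 30°], [sin 30°, cos 30°]] ≈ [[0.866025, -0.500000], [0.500000, 0.866025]]
[[0.866025, -0.500000], [0.500000, 0.866025]] × [8, -5]ᵀ ≈ [9.4282, -0.3301]ᵀ
Result: (9.4282, -0.3301)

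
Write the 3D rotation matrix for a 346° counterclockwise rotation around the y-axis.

Rotation matrix for counterclockwise 346° around y-axis:
cos(346°) = 0.9703, sin(346°) = -0.2419
Result: [[0.9703, 0, -0.2419], [0, 1, 0], [0.2419, 0, 0.9703]]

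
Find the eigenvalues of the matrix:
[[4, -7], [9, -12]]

Characteristic equation: det(A - λI) = 0
λ² - (trace)λ + (det) = 0
trace = 4 + -12 = -8, det = (4)(-12) - (-7)(9) = 15
λ² - (-8)λ + (15) = 0
λ = (-8 ± √((-8)² - 4·(15))) / 2 = (-8 ± √4) / 2
Solving: λ = -5, -3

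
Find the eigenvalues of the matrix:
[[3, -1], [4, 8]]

Characteristic equation: det(A - λI) = 0
λ² - (trace)λ + (det) = 0
trace = 3 + 8 = 11, det = (3)(8) - (-1)(4) = 28
λ² - (11)λ + (28) = 0
λ = (11 ± √((11)² - 4·(28))) / 2 = (11 ± √9) / 2
Solving: λ = 4, 7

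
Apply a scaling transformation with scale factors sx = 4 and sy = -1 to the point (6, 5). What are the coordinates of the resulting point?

Scaling matrix:
[[4, 0], [0, -1]]
Result: (6 × 4, 5 × -1) = (24, -5)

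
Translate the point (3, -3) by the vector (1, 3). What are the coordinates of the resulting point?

Translation by (1, 3) (homogeneous matrix [[1, 0, 1], [0, 1, 3], [0, 0, 1]]):
x' = 3 + 1 = 4
y' = -3 + 3 = 0
Result: (4, 0)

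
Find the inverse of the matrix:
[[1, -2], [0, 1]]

For [[a,b],[c,d]], inverse = (1/det)·[[d,-b],[-c,a]]
det = (1)(1) - (-2)(0) = 1 - 0 = 1
Inverse = [[1, 2], [0, 1]]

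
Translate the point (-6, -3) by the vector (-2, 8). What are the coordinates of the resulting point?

Translation by (-2, 8) (homogeneous matrix [[1, 0, -2], [0, 1, 8], [0, 0, 1]]):
x' = -6 + -2 = -8
y' = -3 + 8 = 5
Result: (-8, 5)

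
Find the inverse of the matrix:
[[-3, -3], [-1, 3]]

For [[a,b],[c,d]], inverse = (1/det)·[[d,-b],[-c,a]]
det = (-3)(3) - (-3)(-1) = -9 - 3 = -12
Inverse = (1/-12)·[[3, 3], [1, -3]]
= [[-1/4, -1/4], [-1/12, 1/4]]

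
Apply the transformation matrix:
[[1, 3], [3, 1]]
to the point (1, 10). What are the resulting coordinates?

Matrix multiplication:
[[1, 3], [3, 1]] × [1, 10]ᵀ
= [(1)(1) + (3)(10), (3)(1) + (1)(10)]ᵀ
= [31, 13]ᵀ
Result: (31, 13)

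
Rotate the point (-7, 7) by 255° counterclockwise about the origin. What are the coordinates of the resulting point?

Rotation matrix for 255°: [[cos 255°, -sin 255°], [sin 255°, cos 255°]] ≈ [[-0.258819, 0.965926], [-0.965926, -0.258819]]
[[-0.258819, 0.965926], [-0.965926, -0.258819]] × [-7, 7]ᵀ ≈ [8.5732, 4.9497]ᵀ
Result: (8.5732, 4.9497)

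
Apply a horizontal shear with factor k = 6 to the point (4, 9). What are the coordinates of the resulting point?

Shear matrix for horizontal shear with factor k = 6:
[[1, 6], [0, 1]]
Result: (4, 9) → (58, 9)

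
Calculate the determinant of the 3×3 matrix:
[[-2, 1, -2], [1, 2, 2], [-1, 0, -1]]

Expansion along first row:
det = -2·det([[2,2],[0,-1]]) - 1·det([[1,2],[-1,-1]]) + -2·det([[1,2],[-1,0]])
    = -2·(2·-1 - 2·0) - 1·(1·-1 - 2·-1) + -2·(1·0 - 2·-1)
    = -2·-2 - 1·1 + -2·2
    = 4 + -1 + -4 = -1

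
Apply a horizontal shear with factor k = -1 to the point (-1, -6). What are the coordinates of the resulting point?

Shear matrix for horizontal shear with factor k = -1:
[[1, -1], [0, 1]]
Result: (-1, -6) → (5, -6)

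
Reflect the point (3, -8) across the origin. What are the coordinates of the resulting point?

Reflection across origin: (3, -8) → (-3, 8)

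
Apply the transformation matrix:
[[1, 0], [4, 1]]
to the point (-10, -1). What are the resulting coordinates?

Matrix multiplication:
[[1, 0], [4, 1]] × [-10, -1]ᵀ
= [(1)(-10) + (0)(-1), (4)(-10) + (1)(-1)]ᵀ
= [-10, -41]ᵀ
Result: (-10, -41)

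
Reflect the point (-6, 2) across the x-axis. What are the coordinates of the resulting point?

Reflection across x-axis: (-6, 2) → (-6, -2)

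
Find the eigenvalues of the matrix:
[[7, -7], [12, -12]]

Characteristic equation: det(A - λI) = 0
λ² - (trace)λ + (det) = 0
trace = 7 + -12 = -5, det = (7)(-12) - (-7)(12) = 0
λ² - (-5)λ + (0) = 0
λ = (-5 ± √((-5)² - 4·(0))) / 2 = (-5 ± √25) / 2
Solving: λ = -5, 0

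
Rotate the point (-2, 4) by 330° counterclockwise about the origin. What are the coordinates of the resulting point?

Rotation matrix for 330°: [[cos 330°, -sin 330°], [sin 330°, cos 330°]] ≈ [[0.866025, 0.500000], [-0.500000, 0.866025]]
[[0.866025, 0.500000], [-0.500000, 0.866025]] × [-2, 4]ᵀ ≈ [0.2679, 4.4641]ᵀ
Result: (0.2679, 4.4641)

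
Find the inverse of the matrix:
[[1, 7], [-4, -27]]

For [[a,b],[c,d]], inverse = (1/det)·[[d,-b],[-c,a]]
det = (1)(-27) - (7)(-4) = -27 - -28 = 1
Inverse = [[-27, -7], [4, 1]]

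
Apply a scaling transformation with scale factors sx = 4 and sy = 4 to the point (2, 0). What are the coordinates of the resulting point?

Scaling matrix:
[[4, 0], [0, 4]]
Result: (2 × 4, 0 × 4) = (8, 0)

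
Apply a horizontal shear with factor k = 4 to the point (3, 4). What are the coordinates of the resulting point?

Shear matrix for horizontal shear with factor k = 4:
[[1, 4], [0, 1]]
Result: (3, 4) → (19, 4)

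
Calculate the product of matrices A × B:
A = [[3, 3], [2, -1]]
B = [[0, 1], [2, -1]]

Matrix multiplication:
C[0][0] = 3×0 + 3×2 = 6
C[0][1] = 3×1 + 3×-1 = 0
C[1][0] = 2×0 + -1×2 = -2
C[1][1] = 2×1 + -1×-1 = 3
Result: [[6, 0], [-2, 3]]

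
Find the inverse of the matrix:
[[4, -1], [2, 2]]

For [[a,b],[c,d]], inverse = (1/det)·[[d,-b],[-c,a]]
det = (4)(2) - (-1)(2) = 8 - -2 = 10
Inverse = (1/10)·[[2, 1], [-2, 4]]
= [[1/5, 1/10], [-1/5, 2/5]]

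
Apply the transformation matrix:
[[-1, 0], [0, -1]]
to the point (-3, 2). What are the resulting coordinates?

Matrix multiplication:
[[-1, 0], [0, -1]] × [-3, 2]ᵀ
= [(-1)(-3) + (0)(2), (0)(-3) + (-1)(2)]ᵀ
= [3, -2]ᵀ
Result: (3, -2)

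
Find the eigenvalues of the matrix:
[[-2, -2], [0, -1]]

Characteristic equation: det(A - λI) = 0
λ² - (trace)λ + (det) = 0
trace = -2 + -1 = -3, det = (-2)(-1) - (-2)(0) = 2
λ² - (-3)λ + (2) = 0
λ = (-3 ± √((-3)² - 4·(2))) / 2 = (-3 ± √1) / 2
Solving: λ = -2, -1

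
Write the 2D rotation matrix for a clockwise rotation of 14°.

Rotation matrix formula: [[cos θ, -sin θ], [sin θ, cos θ]]
A clockwise rotation by 14° is equivalent to a counterclockwise rotation by -14°.
For θ = -14°:
cos(-14°) = 0.9703
sin(-14°) = -0.2419
Result: [[0.9703, 0.2419], [-0.2419, 0.9703]]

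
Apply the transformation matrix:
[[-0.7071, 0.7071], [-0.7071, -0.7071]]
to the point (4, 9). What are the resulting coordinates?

Matrix multiplication:
[[-0.7071, 0.7071], [-0.7071, -0.7071]] × [4, 9]ᵀ
= [(-0.7071)(4) + (0.7071)(9), (-0.7071)(4) + (-0.7071)(9)]ᵀ
= [3.5355, -9.1923]ᵀ
Result: (3.5355, -9.1923)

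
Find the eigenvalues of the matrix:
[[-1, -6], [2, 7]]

Characteristic equation: det(A - λI) = 0
λ² - (trace)λ + (det) = 0
trace = -1 + 7 = 6, det = (-1)(7) - (-6)(2) = 5
λ² - (6)λ + (5) = 0
λ = (6 ± √((6)² - 4·(5))) / 2 = (6 ± √16) / 2
Solving: λ = 1, 5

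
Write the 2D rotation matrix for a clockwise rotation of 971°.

Rotation matrix formula: [[cos θ, -sin θ], [sin θ, cos θ]]
A clockwise rotation by 971° is equivalent to a counterclockwise rotation by -971°.
For θ = -971°:
cos(-971°) = -0.3256
sin(-971°) = 0.9455
Result: [[-0.3256, -0.9455], [0.9455, -0.3256]]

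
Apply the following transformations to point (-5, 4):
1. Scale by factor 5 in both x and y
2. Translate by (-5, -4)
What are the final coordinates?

Step 1: Scale (-5, 4) by 5 → (-25, 20)
Step 2: Translate by (-5, -4) → (-30, 16)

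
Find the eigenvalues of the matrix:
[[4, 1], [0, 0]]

Characteristic equation: det(A - λI) = 0
λ² - (trace)λ + (det) = 0
trace = 4 + 0 = 4, det = (4)(0) - (1)(0) = 0
λ² - (4)λ + (0) = 0
λ = (4 ± √((4)² - 4·(0))) / 2 = (4 ± √16) / 2
Solving: λ = 0, 4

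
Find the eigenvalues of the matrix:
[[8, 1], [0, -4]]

Characteristic equation: det(A - λI) = 0
λ² - (trace)λ + (det) = 0
trace = 8 + -4 = 4, det = (8)(-4) - (1)(0) = -32
λ² - (4)λ + (-32) = 0
λ = (4 ± √((4)² - 4·(-32))) / 2 = (4 ± √144) / 2
Solving: λ = -4, 8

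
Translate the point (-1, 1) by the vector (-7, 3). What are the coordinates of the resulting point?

Translation by (-7, 3) (homogeneous matrix [[1, 0, -7], [0, 1, 3], [0, 0, 1]]):
x' = -1 + -7 = -8
y' = 1 + 3 = 4
Result: (-8, 4)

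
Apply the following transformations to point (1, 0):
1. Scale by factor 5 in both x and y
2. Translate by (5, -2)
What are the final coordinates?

Step 1: Scale (1, 0) by 5 → (5, 0)
Step 2: Translate by (5, -2) → (10, -2)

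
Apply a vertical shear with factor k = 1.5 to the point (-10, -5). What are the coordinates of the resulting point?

Shear matrix for vertical shear with factor k = 1.5:
[[1, 0], [1.50, 1]]
Result: (-10, -5) → (-10, -20)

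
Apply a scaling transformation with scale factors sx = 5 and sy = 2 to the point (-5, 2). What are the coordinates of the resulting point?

Scaling matrix:
[[5, 0], [0, 2]]
Result: (-5 × 5, 2 × 2) = (-25, 4)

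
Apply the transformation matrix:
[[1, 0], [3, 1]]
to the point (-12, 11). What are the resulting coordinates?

Matrix multiplication:
[[1, 0], [3, 1]] × [-12, 11]ᵀ
= [(1)(-12) + (0)(11), (3)(-12) + (1)(11)]ᵀ
= [-12, -25]ᵀ
Result: (-12, -25)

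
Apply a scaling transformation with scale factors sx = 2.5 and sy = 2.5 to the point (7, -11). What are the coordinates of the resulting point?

Scaling matrix:
[[2.50, 0], [0, 2.50]]
Result: (7 × 2.5, -11 × 2.5) = (17.5, -27.5)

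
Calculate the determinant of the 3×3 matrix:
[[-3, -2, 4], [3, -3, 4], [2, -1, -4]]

Expansion along first row:
det = -3·det([[-3,4],[-1,-4]]) - -2·det([[3,4],[2,-4]]) + 4·det([[3,-3],[2,-1]])
    = -3·(-3·-4 - 4·-1) - -2·(3·-4 - 4·2) + 4·(3·-1 - -3·2)
    = -3·16 - -2·-20 + 4·3
    = -48 + -40 + 12 = -76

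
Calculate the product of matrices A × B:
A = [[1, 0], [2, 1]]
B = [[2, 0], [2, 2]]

Matrix multiplication:
C[0][0] = 1×2 + 0×2 = 2
C[0][1] = 1×0 + 0×2 = 0
C[1][0] = 2×2 + 1×2 = 6
C[1][1] = 2×0 + 1×2 = 2
Result: [[2, 0], [6, 2]]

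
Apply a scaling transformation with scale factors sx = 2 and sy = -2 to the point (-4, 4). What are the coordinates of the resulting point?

Scaling matrix:
[[2, 0], [0, -2]]
Result: (-4 × 2, 4 × -2) = (-8, -8)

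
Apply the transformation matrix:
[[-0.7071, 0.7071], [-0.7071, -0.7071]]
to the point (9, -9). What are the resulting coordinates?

Matrix multiplication:
[[-0.7071, 0.7071], [-0.7071, -0.7071]] × [9, -9]ᵀ
= [(-0.7071)(9) + (0.7071)(-9), (-0.7071)(9) + (-0.7071)(-9)]ᵀ
= [-12.7278, 0]ᵀ
Result: (-12.7278, 0)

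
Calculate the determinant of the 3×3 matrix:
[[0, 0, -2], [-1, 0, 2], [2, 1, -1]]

Expansion along first row:
det = 0·det([[0,2],[1,-1]]) - 0·det([[-1,2],[2,-1]]) + -2·det([[-1,0],[2,1]])
    = 0·(0·-1 - 2·1) - 0·(-1·-1 - 2·2) + -2·(-1·1 - 0·2)
    = 0·-2 - 0·-3 + -2·-1
    = 0 + 0 + 2 = 2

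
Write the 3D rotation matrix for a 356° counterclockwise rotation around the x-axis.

Rotation matrix for counterclockwise 356° around x-axis:
cos(356°) = 0.9976, sin(356°) = -0.0698
Result: [[1, 0, 0], [0, 0.9976, 0.0698], [0, -0.0698, 0.9976]]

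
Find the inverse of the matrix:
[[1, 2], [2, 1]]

For [[a,b],[c,d]], inverse = (1/det)·[[d,-b],[-c,a]]
det = (1)(1) - (2)(2) = 1 - 4 = -3
Inverse = (1/-3)·[[1, -2], [-2, 1]]
= [[-1/3, 2/3], [2/3, -1/3]]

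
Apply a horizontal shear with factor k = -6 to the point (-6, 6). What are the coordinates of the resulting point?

Shear matrix for horizontal shear with factor k = -6:
[[1, -6], [0, 1]]
Result: (-6, 6) → (-42, 6)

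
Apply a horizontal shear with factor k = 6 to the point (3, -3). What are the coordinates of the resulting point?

Shear matrix for horizontal shear with factor k = 6:
[[1, 6], [0, 1]]
Result: (3, -3) → (-15, -3)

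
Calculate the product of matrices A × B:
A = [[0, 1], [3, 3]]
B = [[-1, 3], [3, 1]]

Matrix multiplication:
C[0][0] = 0×-1 + 1×3 = 3
C[0][1] = 0×3 + 1×1 = 1
C[1][0] = 3×-1 + 3×3 = 6
C[1][1] = 3×3 + 3×1 = 12
Result: [[3, 1], [6, 12]]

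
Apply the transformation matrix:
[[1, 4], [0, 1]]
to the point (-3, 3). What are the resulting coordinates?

Matrix multiplication:
[[1, 4], [0, 1]] × [-3, 3]ᵀ
= [(1)(-3) + (4)(3), (0)(-3) + (1)(3)]ᵀ
= [9, 3]ᵀ
Result: (9, 3)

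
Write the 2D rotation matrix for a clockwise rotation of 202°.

Rotation matrix formula: [[cos θ, -sin θ], [sin θ, cos θ]]
A clockwise rotation by 202° is equivalent to a counterclockwise rotation by -202°.
For θ = -202°:
cos(-202°) = -0.9272
sin(-202°) = 0.3746
Result: [[-0.9272, -0.3746], [0.3746, -0.9272]]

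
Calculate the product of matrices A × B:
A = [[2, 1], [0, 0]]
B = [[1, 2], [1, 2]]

Matrix multiplication:
C[0][0] = 2×1 + 1×1 = 3
C[0][1] = 2×2 + 1×2 = 6
C[1][0] = 0×1 + 0×1 = 0
C[1][1] = 0×2 + 0×2 = 0
Result: [[3, 6], [0, 0]]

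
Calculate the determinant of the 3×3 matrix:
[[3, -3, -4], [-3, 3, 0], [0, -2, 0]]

Expansion along first row:
det = 3·det([[3,0],[-2,0]]) - -3·det([[-3,0],[0,0]]) + -4·det([[-3,3],[0,-2]])
    = 3·(3·0 - 0·-2) - -3·(-3·0 - 0·0) + -4·(-3·-2 - 3·0)
    = 3·0 - -3·0 + -4·6
    = 0 + 0 + -24 = -24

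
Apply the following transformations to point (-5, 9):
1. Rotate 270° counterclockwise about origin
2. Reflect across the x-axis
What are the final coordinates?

Step 1: Rotate 270° → (9, 5)
Step 2: Reflect across x-axis → (9, -5)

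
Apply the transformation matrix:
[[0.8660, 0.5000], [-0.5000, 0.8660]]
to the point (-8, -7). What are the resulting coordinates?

Matrix multiplication:
[[0.8660, 0.5000], [-0.5000, 0.8660]] × [-8, -7]ᵀ
= [(0.8660)(-8) + (0.5000)(-7), (-0.5000)(-8) + (0.8660)(-7)]ᵀ
= [-10.4280, -2.0620]ᵀ
Result: (-10.4280, -2.0620)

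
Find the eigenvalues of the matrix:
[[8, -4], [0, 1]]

Characteristic equation: det(A - λI) = 0
λ² - (trace)λ + (det) = 0
trace = 8 + 1 = 9, det = (8)(1) - (-4)(0) = 8
λ² - (9)λ + (8) = 0
λ = (9 ± √((9)² - 4·(8))) / 2 = (9 ± √49) / 2
Solving: λ = 1, 8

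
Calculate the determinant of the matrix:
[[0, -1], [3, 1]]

For a 2×2 matrix [[a, b], [c, d]], det = ad - bc
det = (0)(1) - (-1)(3) = 0 - -3 = 3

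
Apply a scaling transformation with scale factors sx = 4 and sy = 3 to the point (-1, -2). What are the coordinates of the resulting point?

Scaling matrix:
[[4, 0], [0, 3]]
Result: (-1 × 4, -2 × 3) = (-4, -6)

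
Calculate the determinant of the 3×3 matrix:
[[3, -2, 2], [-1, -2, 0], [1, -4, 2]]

Expansion along first row:
det = 3·det([[-2,0],[-4,2]]) - -2·det([[-1,0],[1,2]]) + 2·det([[-1,-2],[1,-4]])
    = 3·(-2·2 - 0·-4) - -2·(-1·2 - 0·1) + 2·(-1·-4 - -2·1)
    = 3·-4 - -2·-2 + 2·6
    = -12 + -4 + 12 = -4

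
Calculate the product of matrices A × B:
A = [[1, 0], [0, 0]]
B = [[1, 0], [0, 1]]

Matrix multiplication:
C[0][0] = 1×1 + 0×0 = 1
C[0][1] = 1×0 + 0×1 = 0
C[1][0] = 0×1 + 0×0 = 0
C[1][1] = 0×0 + 0×1 = 0
Result: [[1, 0], [0, 0]]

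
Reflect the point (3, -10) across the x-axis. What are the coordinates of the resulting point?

Reflection across x-axis: (3, -10) → (3, 10)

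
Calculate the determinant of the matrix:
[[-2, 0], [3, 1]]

For a 2×2 matrix [[a, b], [c, d]], det = ad - bc
det = (-2)(1) - (0)(3) = -2 - 0 = -2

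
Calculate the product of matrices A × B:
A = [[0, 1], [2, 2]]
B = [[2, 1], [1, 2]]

Matrix multiplication:
C[0][0] = 0×2 + 1×1 = 1
C[0][1] = 0×1 + 1×2 = 2
C[1][0] = 2×2 + 2×1 = 6
C[1][1] = 2×1 + 2×2 = 6
Result: [[1, 2], [6, 6]]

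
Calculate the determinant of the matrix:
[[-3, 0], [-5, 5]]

For a 2×2 matrix [[a, b], [c, d]], det = ad - bc
det = (-3)(5) - (0)(-5) = -15 - 0 = -15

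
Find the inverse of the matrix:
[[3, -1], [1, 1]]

For [[a,b],[c,d]], inverse = (1/det)·[[d,-b],[-c,a]]
det = (3)(1) - (-1)(1) = 3 - -1 = 4
Inverse = (1/4)·[[1, 1], [-1, 3]]
= [[1/4, 1/4], [-1/4, 3/4]]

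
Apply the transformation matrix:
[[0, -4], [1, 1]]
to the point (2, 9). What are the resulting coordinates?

Matrix multiplication:
[[0, -4], [1, 1]] × [2, 9]ᵀ
= [(0)(2) + (-4)(9), (1)(2) + (1)(9)]ᵀ
= [-36, 11]ᵀ
Result: (-36, 11)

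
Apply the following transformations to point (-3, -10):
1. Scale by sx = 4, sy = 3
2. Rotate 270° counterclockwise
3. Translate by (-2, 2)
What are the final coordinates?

Step 1: Scale → (-12, -30)
Step 2: Rotate 270° → (-30, 12)
Step 3: Translate → (-32, 14)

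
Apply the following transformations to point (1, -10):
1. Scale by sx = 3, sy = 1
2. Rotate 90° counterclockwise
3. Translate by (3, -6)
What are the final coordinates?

Step 1: Scale → (3, -10)
Step 2: Rotate 90° → (10, 3)
Step 3: Translate → (13, -3)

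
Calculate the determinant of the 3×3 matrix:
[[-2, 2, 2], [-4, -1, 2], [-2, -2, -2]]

Expansion along first row:
det = -2·det([[-1,2],[-2,-2]]) - 2·det([[-4,2],[-2,-2]]) + 2·det([[-4,-1],[-2,-2]])
    = -2·(-1·-2 - 2·-2) - 2·(-4·-2 - 2·-2) + 2·(-4·-2 - -1·-2)
    = -2·6 - 2·12 + 2·6
    = -12 + -24 + 12 = -24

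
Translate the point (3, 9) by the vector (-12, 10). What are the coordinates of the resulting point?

Translation by (-12, 10) (homogeneous matrix [[1, 0, -12], [0, 1, 10], [0, 0, 1]]):
x' = 3 + -12 = -9
y' = 9 + 10 = 19
Result: (-9, 19)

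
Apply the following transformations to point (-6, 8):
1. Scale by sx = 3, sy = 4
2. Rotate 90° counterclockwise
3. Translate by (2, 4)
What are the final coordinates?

Step 1: Scale → (-18, 32)
Step 2: Rotate 90° → (-32, -18)
Step 3: Translate → (-30, -14)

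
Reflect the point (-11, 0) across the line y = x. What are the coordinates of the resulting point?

Reflection across line y = x: (-11, 0) → (0, -11)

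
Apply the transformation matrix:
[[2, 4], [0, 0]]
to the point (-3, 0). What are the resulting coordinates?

Matrix multiplication:
[[2, 4], [0, 0]] × [-3, 0]ᵀ
= [(2)(-3) + (4)(0), (0)(-3) + (0)(0)]ᵀ
= [-6, 0]ᵀ
Result: (-6, 0)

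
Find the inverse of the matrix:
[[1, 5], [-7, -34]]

For [[a,b],[c,d]], inverse = (1/det)·[[d,-b],[-c,a]]
det = (1)(-34) - (5)(-7) = -34 - -35 = 1
Inverse = [[-34, -5], [7, 1]]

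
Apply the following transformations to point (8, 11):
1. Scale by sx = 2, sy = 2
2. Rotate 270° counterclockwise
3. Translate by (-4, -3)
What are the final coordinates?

Step 1: Scale → (16, 22)
Step 2: Rotate 270° → (22, -16)
Step 3: Translate → (18, -19)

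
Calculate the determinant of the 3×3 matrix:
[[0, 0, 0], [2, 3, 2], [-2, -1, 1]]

Expansion along first row:
det = 0·det([[3,2],[-1,1]]) - 0·det([[2,2],[-2,1]]) + 0·det([[2,3],[-2,-1]])
    = 0·(3·1 - 2·-1) - 0·(2·1 - 2·-2) + 0·(2·-1 - 3·-2)
    = 0·5 - 0·6 + 0·4
    = 0 + 0 + 0 = 0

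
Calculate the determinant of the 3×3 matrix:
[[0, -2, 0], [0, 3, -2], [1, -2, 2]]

Expansion along first row:
det = 0·det([[3,-2],[-2,2]]) - -2·det([[0,-2],[1,2]]) + 0·det([[0,3],[1,-2]])
    = 0·(3·2 - -2·-2) - -2·(0·2 - -2·1) + 0·(0·-2 - 3·1)
    = 0·2 - -2·2 + 0·-3
    = 0 + 4 + 0 = 4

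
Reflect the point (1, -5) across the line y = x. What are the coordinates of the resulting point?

Reflection across line y = x: (1, -5) → (-5, 1)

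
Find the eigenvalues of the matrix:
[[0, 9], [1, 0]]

Characteristic equation: det(A - λI) = 0
λ² - (trace)λ + (det) = 0
trace = 0 + 0 = 0, det = (0)(0) - (9)(1) = -9
λ² - (0)λ + (-9) = 0
λ = (0 ± √((0)² - 4·(-9))) / 2 = (0 ± √36) / 2
Solving: λ = -3, 3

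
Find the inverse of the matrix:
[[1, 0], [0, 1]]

For [[a,b],[c,d]], inverse = (1/det)·[[d,-b],[-c,a]]
det = (1)(1) - (0)(0) = 1 - 0 = 1
Inverse = [[1, 0], [0, 1]]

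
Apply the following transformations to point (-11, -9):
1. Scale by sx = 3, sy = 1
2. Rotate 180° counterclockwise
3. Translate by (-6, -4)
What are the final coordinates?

Step 1: Scale → (-33, -9)
Step 2: Rotate 180° → (33, 9)
Step 3: Translate → (27, 5)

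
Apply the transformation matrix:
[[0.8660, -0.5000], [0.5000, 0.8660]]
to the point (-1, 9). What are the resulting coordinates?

Matrix multiplication:
[[0.8660, -0.5000], [0.5000, 0.8660]] × [-1, 9]ᵀ
= [(0.8660)(-1) + (-0.5000)(9), (0.5000)(-1) + (0.8660)(9)]ᵀ
= [-5.3660, 7.2940]ᵀ
Result: (-5.3660, 7.2940)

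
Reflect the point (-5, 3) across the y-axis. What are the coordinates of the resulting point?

Reflection across y-axis: (-5, 3) → (5, 3)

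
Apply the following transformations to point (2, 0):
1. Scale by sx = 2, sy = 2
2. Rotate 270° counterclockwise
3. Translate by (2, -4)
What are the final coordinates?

Step 1: Scale → (4, 0)
Step 2: Rotate 270° → (0, -4)
Step 3: Translate → (2, -8)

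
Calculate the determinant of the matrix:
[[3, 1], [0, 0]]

For a 2×2 matrix [[a, b], [c, d]], det = ad - bc
det = (3)(0) - (1)(0) = 0 - 0 = 0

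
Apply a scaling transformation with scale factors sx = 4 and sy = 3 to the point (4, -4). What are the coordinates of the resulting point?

Scaling matrix:
[[4, 0], [0, 3]]
Result: (4 × 4, -4 × 3) = (16, -12)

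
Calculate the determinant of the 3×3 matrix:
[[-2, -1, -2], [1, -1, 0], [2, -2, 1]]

Expansion along first row:
det = -2·det([[-1,0],[-2,1]]) - -1·det([[1,0],[2,1]]) + -2·det([[1,-1],[2,-2]])
    = -2·(-1·1 - 0·-2) - -1·(1·1 - 0·2) + -2·(1·-2 - -1·2)
    = -2·-1 - -1·1 + -2·0
    = 2 + 1 + 0 = 3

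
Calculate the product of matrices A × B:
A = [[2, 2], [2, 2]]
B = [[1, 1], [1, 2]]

Matrix multiplication:
C[0][0] = 2×1 + 2×1 = 4
C[0][1] = 2×1 + 2×2 = 6
C[1][0] = 2×1 + 2×1 = 4
C[1][1] = 2×1 + 2×2 = 6
Result: [[4, 6], [4, 6]]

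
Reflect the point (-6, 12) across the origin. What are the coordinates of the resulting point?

Reflection across origin: (-6, 12) → (6, -12)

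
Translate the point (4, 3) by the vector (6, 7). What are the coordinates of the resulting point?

Translation by (6, 7) (homogeneous matrix [[1, 0, 6], [0, 1, 7], [0, 0, 1]]):
x' = 4 + 6 = 10
y' = 3 + 7 = 10
Result: (10, 10)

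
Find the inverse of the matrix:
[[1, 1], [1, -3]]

For [[a,b],[c,d]], inverse = (1/det)·[[d,-b],[-c,a]]
det = (1)(-3) - (1)(1) = -3 - 1 = -4
Inverse = (1/-4)·[[-3, -1], [-1, 1]]
= [[3/4, 1/4], [1/4, -1/4]]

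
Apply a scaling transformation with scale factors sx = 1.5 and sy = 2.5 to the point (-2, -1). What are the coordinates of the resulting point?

Scaling matrix:
[[1.50, 0], [0, 2.50]]
Result: (-2 × 1.5, -1 × 2.5) = (-3, -2.5)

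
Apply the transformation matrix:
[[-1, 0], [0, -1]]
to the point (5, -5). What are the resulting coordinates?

Matrix multiplication:
[[-1, 0], [0, -1]] × [5, -5]ᵀ
= [(-1)(5) + (0)(-5), (0)(5) + (-1)(-5)]ᵀ
= [-5, 5]ᵀ
Result: (-5, 5)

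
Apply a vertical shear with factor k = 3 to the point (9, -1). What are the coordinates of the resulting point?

Shear matrix for vertical shear with factor k = 3:
[[1, 0], [3, 1]]
Result: (9, -1) → (9, 26)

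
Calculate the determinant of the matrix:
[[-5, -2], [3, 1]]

For a 2×2 matrix [[a, b], [c, d]], det = ad - bc
det = (-5)(1) - (-2)(3) = -5 - -6 = 1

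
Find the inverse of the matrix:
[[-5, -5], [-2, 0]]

For [[a,b],[c,d]], inverse = (1/det)·[[d,-b],[-c,a]]
det = (-5)(0) - (-5)(-2) = 0 - 10 = -10
Inverse = (1/-10)·[[0, 5], [2, -5]]
= [[0, -1/2], [-1/5, 1/2]]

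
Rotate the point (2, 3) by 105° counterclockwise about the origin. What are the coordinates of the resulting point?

Rotation matrix for 105°: [[cos 105°, -sin 105°], [sin 105°, cos 105°]] ≈ [[-0.258819, -0.965926], [0.965926, -0.258819]]
[[-0.258819, -0.965926], [0.965926, -0.258819]] × [2, 3]ᵀ ≈ [-3.4154, 1.1554]ᵀ
Result: (-3.4154, 1.1554)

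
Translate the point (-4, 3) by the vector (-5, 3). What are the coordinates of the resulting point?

Translation by (-5, 3) (homogeneous matrix [[1, 0, -5], [0, 1, 3], [0, 0, 1]]):
x' = -4 + -5 = -9
y' = 3 + 3 = 6
Result: (-9, 6)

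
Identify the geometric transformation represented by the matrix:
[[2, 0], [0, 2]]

This matrix represents: uniform scaling by factor 2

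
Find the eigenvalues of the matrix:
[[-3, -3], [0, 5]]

Characteristic equation: det(A - λI) = 0
λ² - (trace)λ + (det) = 0
trace = -3 + 5 = 2, det = (-3)(5) - (-3)(0) = -15
λ² - (2)λ + (-15) = 0
λ = (2 ± √((2)² - 4·(-15))) / 2 = (2 ± √64) / 2
Solving: λ = -3, 5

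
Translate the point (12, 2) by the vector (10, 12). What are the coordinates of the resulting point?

Translation by (10, 12) (homogeneous matrix [[1, 0, 10], [0, 1, 12], [0, 0, 1]]):
x' = 12 + 10 = 22
y' = 2 + 12 = 14
Result: (22, 14)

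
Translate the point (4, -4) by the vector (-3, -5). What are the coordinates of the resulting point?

Translation by (-3, -5) (homogeneous matrix [[1, 0, -3], [0, 1, -5], [0, 0, 1]]):
x' = 4 + -3 = 1
y' = -4 + -5 = -9
Result: (1, -9)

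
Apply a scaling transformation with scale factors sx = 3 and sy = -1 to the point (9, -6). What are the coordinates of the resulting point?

Scaling matrix:
[[3, 0], [0, -1]]
Result: (9 × 3, -6 × -1) = (27, 6)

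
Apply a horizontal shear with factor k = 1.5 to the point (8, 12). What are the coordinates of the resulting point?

Shear matrix for horizontal shear with factor k = 1.5:
[[1, 1.50], [0, 1]]
Result: (8, 12) → (26, 12)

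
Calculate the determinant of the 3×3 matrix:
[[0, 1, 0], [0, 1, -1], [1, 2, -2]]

Expansion along first row:
det = 0·det([[1,-1],[2,-2]]) - 1·det([[0,-1],[1,-2]]) + 0·det([[0,1],[1,2]])
    = 0·(1·-2 - -1·2) - 1·(0·-2 - -1·1) + 0·(0·2 - 1·1)
    = 0·0 - 1·1 + 0·-1
    = 0 + -1 + 0 = -1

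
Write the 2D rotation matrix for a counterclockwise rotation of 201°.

Rotation matrix formula: [[cos θ, -sin θ], [sin θ, cos θ]]
For θ = 201°:
cos(201°) = -0.9336
sin(201°) = -0.3584
Result: [[-0.9336, 0.3584], [-0.3584, -0.9336]]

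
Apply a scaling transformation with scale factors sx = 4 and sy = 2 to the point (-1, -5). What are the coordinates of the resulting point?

Scaling matrix:
[[4, 0], [0, 2]]
Result: (-1 × 4, -5 × 2) = (-4, -10)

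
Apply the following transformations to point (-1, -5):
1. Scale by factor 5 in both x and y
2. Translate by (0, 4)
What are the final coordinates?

Step 1: Scale (-1, -5) by 5 → (-5, -25)
Step 2: Translate by (0, 4) → (-5, -21)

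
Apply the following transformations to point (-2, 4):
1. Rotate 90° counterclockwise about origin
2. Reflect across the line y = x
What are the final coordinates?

Step 1: Rotate 90° → (-4, -2)
Step 2: Reflect across line y = x → (-2, -4)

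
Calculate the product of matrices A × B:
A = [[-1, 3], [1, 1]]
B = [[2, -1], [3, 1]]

Matrix multiplication:
C[0][0] = -1×2 + 3×3 = 7
C[0][1] = -1×-1 + 3×1 = 4
C[1][0] = 1×2 + 1×3 = 5
C[1][1] = 1×-1 + 1×1 = 0
Result: [[7, 4], [5, 0]]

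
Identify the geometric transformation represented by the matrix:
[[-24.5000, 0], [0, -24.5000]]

This matrix represents: uniform scaling by factor -24.5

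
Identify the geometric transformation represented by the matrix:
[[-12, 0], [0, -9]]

This matrix represents: non-uniform scaling by sx = -12, sy = -9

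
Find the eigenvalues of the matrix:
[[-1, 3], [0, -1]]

Characteristic equation: det(A - λI) = 0
λ² - (trace)λ + (det) = 0
trace = -1 + -1 = -2, det = (-1)(-1) - (3)(0) = 1
λ² - (-2)λ + (1) = 0
λ = (-2 ± √((-2)² - 4·(1))) / 2 = (-2 ± √0) / 2
Solving: λ = -1, -1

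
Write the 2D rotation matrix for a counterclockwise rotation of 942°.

Rotation matrix formula: [[cos θ, -sin θ], [sin θ, cos θ]]
For θ = 942°:
cos(942°) = -0.7431
sin(942°) = -0.6691
Result: [[-0.7431, 0.6691], [-0.6691, -0.7431]]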